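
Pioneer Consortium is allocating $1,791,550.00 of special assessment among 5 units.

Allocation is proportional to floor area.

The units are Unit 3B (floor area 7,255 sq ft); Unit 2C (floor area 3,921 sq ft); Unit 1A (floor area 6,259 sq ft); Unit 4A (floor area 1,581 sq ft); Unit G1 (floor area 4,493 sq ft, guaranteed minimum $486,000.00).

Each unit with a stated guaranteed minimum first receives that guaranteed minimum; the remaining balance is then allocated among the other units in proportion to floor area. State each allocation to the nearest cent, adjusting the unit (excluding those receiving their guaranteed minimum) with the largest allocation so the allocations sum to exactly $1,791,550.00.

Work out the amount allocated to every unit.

Unit 3B: $498,094.51 | Unit 2C: $269,197.60 | Unit 1A: $429,713.79 | Unit 4A: $108,544.10 | Unit G1: $486,000.00

Guaranteed amounts: Unit G1 $486,000.00. Residual $1,305,550.00.
Residual split over remaining floor area 19,016: Unit 3B 498,094.5125 → $498,094.51; Unit 2C 269,197.5994 → $269,197.60; Unit 1A 429,713.7910 → $429,713.79; Unit 4A 108,544.0971 → $108,544.10.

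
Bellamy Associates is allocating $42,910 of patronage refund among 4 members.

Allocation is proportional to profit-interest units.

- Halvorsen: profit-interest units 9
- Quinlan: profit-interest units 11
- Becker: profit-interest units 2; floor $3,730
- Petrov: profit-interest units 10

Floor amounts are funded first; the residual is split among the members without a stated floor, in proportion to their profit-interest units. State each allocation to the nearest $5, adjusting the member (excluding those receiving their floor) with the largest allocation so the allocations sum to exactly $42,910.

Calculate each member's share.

Halvorsen: $11,755 · Quinlan: $14,365 · Becker: $3,730 · Petrov: $13,060

Guaranteed amounts: Becker $3,730. Residual $39,180.
Residual split over remaining profit-interest units 30: Halvorsen 11,754.00 → $11,755; Quinlan 14,366.00 → $14,365; Petrov 13,060.00 → $13,060.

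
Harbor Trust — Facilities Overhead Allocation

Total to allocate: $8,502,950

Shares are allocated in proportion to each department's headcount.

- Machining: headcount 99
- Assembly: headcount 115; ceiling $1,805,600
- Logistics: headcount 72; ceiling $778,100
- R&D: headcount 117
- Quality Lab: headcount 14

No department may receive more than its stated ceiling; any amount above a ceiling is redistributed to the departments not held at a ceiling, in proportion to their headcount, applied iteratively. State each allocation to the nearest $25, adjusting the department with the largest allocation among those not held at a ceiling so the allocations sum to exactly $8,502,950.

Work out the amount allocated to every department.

Headcount total: 417.
Unconstrained shares: Machining 2,018,685.97; Assembly 2,344,938.25; Logistics 1,468,135.25; R&D 2,385,719.78; Quality Lab 285,470.74.
Cap binds for Assembly ($1,805,600), Logistics ($778,100); remaining pool $5,919,250 reallocated over remaining headcount 230.
Shares after redistribution: Machining 2,547,851.09 → $2,547,850; R&D 3,011,096.74 → $3,011,100; Quality Lab 360,302.17 → $360,300.

Machining: $2,547,850 · Assembly: $1,805,600 · Logistics: $778,100 · R&D: $3,011,100 · Quality Lab: $360,300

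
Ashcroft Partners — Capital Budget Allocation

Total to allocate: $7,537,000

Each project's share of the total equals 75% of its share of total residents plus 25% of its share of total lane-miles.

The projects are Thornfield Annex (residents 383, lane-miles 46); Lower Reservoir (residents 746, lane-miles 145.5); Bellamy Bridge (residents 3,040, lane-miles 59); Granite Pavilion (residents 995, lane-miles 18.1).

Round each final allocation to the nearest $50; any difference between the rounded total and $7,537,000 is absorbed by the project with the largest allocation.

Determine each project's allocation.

Thornfield Annex: $741,950 | Lower Reservoir: $1,837,300 | Bellamy Bridge: $3,741,600 | Granite Pavilion: $1,216,150

Totals — residents 5,164, lane-miles 268.6.
Combined weights (75% residents + 25% lane-miles): Thornfield Annex 0.0984; Lower Reservoir 0.2438; Bellamy Bridge 0.4964; Granite Pavilion 0.1614.
Proportional shares: Thornfield Annex 741,942.87; Lower Reservoir 1,837,299.51; Bellamy Bridge 3,741,612.31; Granite Pavilion 1,216,145.31.
After rounding ($50): Thornfield Annex $741,950; Lower Reservoir $1,837,300; Bellamy Bridge $3,741,600; Granite Pavilion $1,216,150. Sum = $7,537,000.
No rounding difference to absorb.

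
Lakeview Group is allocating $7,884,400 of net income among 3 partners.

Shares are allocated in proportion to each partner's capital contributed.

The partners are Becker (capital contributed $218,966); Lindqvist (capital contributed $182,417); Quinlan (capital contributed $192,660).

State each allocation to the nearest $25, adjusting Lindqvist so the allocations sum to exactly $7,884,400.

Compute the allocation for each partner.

Becker: $2,906,225 | Lindqvist: $2,421,100 | Quinlan: $2,557,075

Sum of capital contributed: 594,043.
Unrounded shares: Becker 218,966/594,043 × $7,884,400 = 2,906,213.07; Lindqvist 182,417/594,043 × $7,884,400 = 2,421,118.66; Quinlan 192,660/594,043 × $7,884,400 = 2,557,068.27.
At nearest $25: Becker $2,906,225; Lindqvist $2,421,125; Quinlan $2,557,075. Sum = $7,884,425.
Difference $7,884,400 − $7,884,425 = −$25 applied to Lindqvist: Lindqvist becomes $2,421,100.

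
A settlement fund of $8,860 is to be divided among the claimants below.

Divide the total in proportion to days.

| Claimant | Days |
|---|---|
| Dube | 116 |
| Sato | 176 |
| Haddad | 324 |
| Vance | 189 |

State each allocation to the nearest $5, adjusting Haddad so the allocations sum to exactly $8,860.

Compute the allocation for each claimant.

Sum of days: 805.
Pro-rata amounts: Dube 116/805 × $8,860 = 1,276.72; Sato 176/805 × $8,860 = 1,937.09; Haddad 324/805 × $8,860 = 3,566.01; Vance 189/805 × $8,860 = 2,080.17.
Rounded to nearest $5: Dube $1,275; Sato $1,935; Haddad $3,565; Vance $2,080. Sum = $8,855.
Difference $8,860 − $8,855 = +$5 applied to Haddad: Haddad becomes $3,570.

Dube: $1,275 · Sato: $1,935 · Haddad: $3,570 · Vance: $2,080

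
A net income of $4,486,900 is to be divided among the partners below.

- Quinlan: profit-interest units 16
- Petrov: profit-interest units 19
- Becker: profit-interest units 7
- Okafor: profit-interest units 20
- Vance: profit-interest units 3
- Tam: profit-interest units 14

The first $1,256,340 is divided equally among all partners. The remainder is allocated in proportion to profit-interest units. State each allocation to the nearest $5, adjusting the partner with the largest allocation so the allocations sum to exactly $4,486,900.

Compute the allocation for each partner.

Quinlan: $863,680 · Petrov: $986,360 · Becker: $495,640 · Okafor: $1,027,255 · Vance: $332,070 · Tam: $781,895

First tranche $1,256,340 split equally: $209,390 each.
Remainder $3,230,560 by profit-interest units (total 79): Quinlan 654,290.63 → $654,290; Petrov 776,970.13 → $776,970; Becker 286,252.15 → $286,250; Okafor 817,863.29 → $817,865; Vance 122,679.49 → $122,680; Tam 572,504.30 → $572,505.
Totals: Quinlan $209,390 + $654,290 = $863,680; Petrov $209,390 + $776,970 = $986,360; Becker $209,390 + $286,250 = $495,640; Okafor $209,390 + $817,865 = $1,027,255; Vance $209,390 + $122,680 = $332,070; Tam $209,390 + $572,505 = $781,895.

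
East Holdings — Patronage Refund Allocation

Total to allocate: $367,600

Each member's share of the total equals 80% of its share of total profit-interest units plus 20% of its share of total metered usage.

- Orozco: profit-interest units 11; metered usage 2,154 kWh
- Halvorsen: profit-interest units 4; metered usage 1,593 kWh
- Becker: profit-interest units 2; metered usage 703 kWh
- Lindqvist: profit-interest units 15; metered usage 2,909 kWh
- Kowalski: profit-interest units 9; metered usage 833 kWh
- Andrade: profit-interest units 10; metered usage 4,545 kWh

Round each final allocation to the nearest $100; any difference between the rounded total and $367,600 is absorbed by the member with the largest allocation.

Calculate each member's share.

Profit-interest units total 51; metered usage total 12,737.
Combined weights (80% profit-interest units + 20% metered usage): Orozco 0.2064; Halvorsen 0.0878; Becker 0.0424; Lindqvist 0.2810; Kowalski 0.1543; Andrade 0.2282.
Raw shares: Orozco 75,862.25; Halvorsen 32,260.15; Becker 15,590.38; Lindqvist 103,285.33; Kowalski 56,704.68; Andrade 83,897.21.
After rounding ($100): Orozco $75,900; Halvorsen $32,300; Becker $15,600; Lindqvist $103,300; Kowalski $56,700; Andrade $83,900. Sum = $367,700.
Difference $367,600 − $367,700 = −$100 applied to largest allocation (Lindqvist): Lindqvist becomes $103,200.

Orozco: $75,900; Halvorsen: $32,300; Becker: $15,600; Lindqvist: $103,200; Kowalski: $56,700; Andrade: $83,900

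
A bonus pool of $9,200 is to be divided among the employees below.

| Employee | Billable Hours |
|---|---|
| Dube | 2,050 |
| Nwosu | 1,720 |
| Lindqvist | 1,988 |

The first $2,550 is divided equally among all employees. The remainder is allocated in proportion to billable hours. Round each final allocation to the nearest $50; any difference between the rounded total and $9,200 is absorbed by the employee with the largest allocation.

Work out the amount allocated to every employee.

Equal tier: $2,550 ÷ 3 = $850 apiece.
Remainder $6,650 by billable hours (total 5,758): Dube 2,367.58 → $2,350; Nwosu 1,986.45 → $2,000; Lindqvist 2,295.97 → $2,300.
Totals: Dube $850 + $2,350 = $3,200; Nwosu $850 + $2,000 = $2,850; Lindqvist $850 + $2,300 = $3,150.

Dube: $3,200; Nwosu: $2,850; Lindqvist: $3,150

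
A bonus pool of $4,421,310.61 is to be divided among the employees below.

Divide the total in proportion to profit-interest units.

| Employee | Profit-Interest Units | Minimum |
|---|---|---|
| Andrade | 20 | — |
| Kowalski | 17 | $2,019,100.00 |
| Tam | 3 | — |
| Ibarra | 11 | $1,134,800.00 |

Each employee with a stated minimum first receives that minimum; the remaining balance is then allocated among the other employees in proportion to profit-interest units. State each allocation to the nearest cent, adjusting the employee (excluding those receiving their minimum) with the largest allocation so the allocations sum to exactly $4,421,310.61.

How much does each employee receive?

Andrade: $1,102,096.18 | Kowalski: $2,019,100.00 | Tam: $165,314.43 | Ibarra: $1,134,800.00

Fund the minimums — Kowalski $2,019,100.00; Ibarra $1,134,800.00. Remaining pool $1,267,410.61.
Remaining pool split over remaining profit-interest units 23: Andrade 1,102,096.1826 → $1,102,096.18; Tam 165,314.4274 → $165,314.43.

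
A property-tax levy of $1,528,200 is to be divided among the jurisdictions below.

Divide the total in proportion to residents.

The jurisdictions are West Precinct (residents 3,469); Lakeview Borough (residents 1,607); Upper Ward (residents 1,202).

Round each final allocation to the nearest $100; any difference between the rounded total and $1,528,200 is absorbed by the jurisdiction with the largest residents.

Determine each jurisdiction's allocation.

West Precinct: $844,400; Lakeview Borough: $391,200; Upper Ward: $292,600

Combined residents = 3,469 + 1,607 + 1,202 = 6,278.
Proportional shares: West Precinct 844,429.09; Lakeview Borough 391,178.31; Upper Ward 292,592.61.
At nearest $100: West Precinct $844,400; Lakeview Borough $391,200; Upper Ward $292,600. Sum = $1,528,200.
Sum already equals the total — no adjustment.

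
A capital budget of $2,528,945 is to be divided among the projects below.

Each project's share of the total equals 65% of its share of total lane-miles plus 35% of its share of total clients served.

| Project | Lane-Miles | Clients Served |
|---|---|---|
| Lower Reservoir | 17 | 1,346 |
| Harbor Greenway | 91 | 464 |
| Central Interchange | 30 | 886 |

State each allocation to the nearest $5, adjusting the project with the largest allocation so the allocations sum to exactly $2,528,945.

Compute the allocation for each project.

Totals — lane-miles 138, clients served 2,696.
Combined weights (65% lane-miles + 35% clients served): Lower Reservoir 0.2548; Harbor Greenway 0.4889; Central Interchange 0.2563.
Pro-rata amounts: Lower Reservoir 644,407.61; Harbor Greenway 1,236,301.51; Central Interchange 648,235.88.
Rounded to nearest $5: Lower Reservoir $644,410; Harbor Greenway $1,236,300; Central Interchange $648,235. Sum = $2,528,945.
Sum already equals the total — no adjustment.

Lower Reservoir: $644,410; Harbor Greenway: $1,236,300; Central Interchange: $648,235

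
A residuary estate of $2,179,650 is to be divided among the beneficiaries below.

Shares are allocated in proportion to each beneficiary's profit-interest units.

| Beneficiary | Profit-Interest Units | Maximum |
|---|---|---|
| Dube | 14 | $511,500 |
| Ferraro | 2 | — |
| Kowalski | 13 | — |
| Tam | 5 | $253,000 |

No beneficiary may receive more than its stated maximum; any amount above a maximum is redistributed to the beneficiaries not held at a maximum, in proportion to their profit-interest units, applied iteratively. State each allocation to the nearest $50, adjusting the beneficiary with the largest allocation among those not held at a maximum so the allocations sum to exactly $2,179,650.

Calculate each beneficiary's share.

Dube: $511,500 | Ferraro: $188,700 | Kowalski: $1,226,450 | Tam: $253,000

Profit-interest units total: 34.
Unconstrained shares: Dube 897,502.94; Ferraro 128,214.71; Kowalski 833,395.59; Tam 320,536.76.
Held at cap: Dube ($511,500), Tam ($253,000); balance $1,415,150 reallocated over remaining profit-interest units 15.
Redistributed shares: Ferraro 188,686.67 → $188,700; Kowalski 1,226,463.33 → $1,226,450.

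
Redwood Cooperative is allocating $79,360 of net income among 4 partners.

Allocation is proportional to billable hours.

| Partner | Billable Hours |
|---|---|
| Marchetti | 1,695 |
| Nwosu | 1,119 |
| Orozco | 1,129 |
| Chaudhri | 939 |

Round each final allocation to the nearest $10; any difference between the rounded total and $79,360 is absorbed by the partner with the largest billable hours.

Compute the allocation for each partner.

Sum of billable hours: 1,695 + 1,119 + 1,129 + 939 = 4,882.
Pro-rata amounts: Marchetti 27,553.30; Nwosu 18,190.05; Orozco 18,352.61; Chaudhri 15,264.04.
At nearest $10: Marchetti $27,550; Nwosu $18,190; Orozco $18,350; Chaudhri $15,260. Sum = $79,350.
Difference $79,360 − $79,350 = +$10 applied to largest billable hours (Marchetti): Marchetti becomes $27,560.

Marchetti: $27,560; Nwosu: $18,190; Orozco: $18,350; Chaudhri: $15,260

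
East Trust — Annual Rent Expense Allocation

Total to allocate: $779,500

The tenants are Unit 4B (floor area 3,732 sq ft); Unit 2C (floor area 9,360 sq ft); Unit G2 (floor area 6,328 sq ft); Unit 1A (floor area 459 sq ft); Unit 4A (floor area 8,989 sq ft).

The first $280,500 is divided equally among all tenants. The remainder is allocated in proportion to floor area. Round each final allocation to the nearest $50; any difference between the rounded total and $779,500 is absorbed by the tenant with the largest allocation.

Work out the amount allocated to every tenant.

Unit 4B: $120,600; Unit 2C: $217,850; Unit G2: $165,500; Unit 1A: $64,050; Unit 4A: $211,500

Equal tier: $280,500 ÷ 5 = $56,100 apiece.
Remainder $499,000 by floor area (total 28,868): Unit 4B 64,509.77 → $64,500; Unit 2C 161,792.99 → $161,800; Unit G2 109,383.12 → $109,400; Unit 1A 7,934.08 → $7,950; Unit 4A 155,380.04 → $155,400.
Rounding difference −$50 on remainder applied to Unit 2C.
Totals: Unit 4B $56,100 + $64,500 = $120,600; Unit 2C $56,100 + $161,750 = $217,850; Unit G2 $56,100 + $109,400 = $165,500; Unit 1A $56,100 + $7,950 = $64,050; Unit 4A $56,100 + $155,400 = $211,500.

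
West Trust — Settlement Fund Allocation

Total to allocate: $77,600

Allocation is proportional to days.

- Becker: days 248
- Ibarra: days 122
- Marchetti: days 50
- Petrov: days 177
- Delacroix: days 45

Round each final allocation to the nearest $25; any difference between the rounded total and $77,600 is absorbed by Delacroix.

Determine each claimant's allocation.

Becker: $29,975; Ibarra: $14,750; Marchetti: $6,050; Petrov: $21,400; Delacroix: $5,425

Days total: 642.
Raw shares: Becker 248/642 × $77,600 = 29,976.32; Ibarra 122/642 × $77,600 = 14,746.42; Marchetti 50/642 × $77,600 = 6,043.61; Petrov 177/642 × $77,600 = 21,394.39; Delacroix 45/642 × $77,600 = 5,439.25.
At nearest $25: Becker $29,975; Ibarra $14,750; Marchetti $6,050; Petrov $21,400; Delacroix $5,450. Sum = $77,625.
Difference $77,600 − $77,625 = −$25 applied to Delacroix: Delacroix becomes $5,425.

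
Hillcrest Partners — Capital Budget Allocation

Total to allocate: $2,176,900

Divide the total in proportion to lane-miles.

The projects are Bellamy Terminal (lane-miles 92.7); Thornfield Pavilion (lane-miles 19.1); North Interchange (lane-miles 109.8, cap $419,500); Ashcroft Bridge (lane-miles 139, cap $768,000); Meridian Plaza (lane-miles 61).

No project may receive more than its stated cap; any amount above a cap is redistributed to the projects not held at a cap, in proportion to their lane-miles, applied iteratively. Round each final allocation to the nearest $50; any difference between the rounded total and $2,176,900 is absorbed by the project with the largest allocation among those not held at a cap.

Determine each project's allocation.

Bellamy Terminal: $530,800 | Thornfield Pavilion: $109,350 | North Interchange: $419,500 | Ashcroft Bridge: $768,000 | Meridian Plaza: $349,250

Lane-miles total: 421.6.
Proportional shares (ignoring caps): Bellamy Terminal 478,649.50; Thornfield Pavilion 98,621.42; North Interchange 566,944.07; Ashcroft Bridge 717,716.08; Meridian Plaza 314,968.93.
Cap binds for North Interchange ($419,500); remaining pool $1,757,400 reallocated over remaining lane-miles 311.8.
Cap binds for Ashcroft Bridge ($768,000); remaining pool $989,400 reallocated over remaining lane-miles 172.8.
Shares after redistribution: Bellamy Terminal 530,771.88 → $530,750; Thornfield Pavilion 109,360.76 → $109,350; Meridian Plaza 349,267.36 → $349,250.
Rounding difference +$50 applied to Bellamy Terminal → $530,800.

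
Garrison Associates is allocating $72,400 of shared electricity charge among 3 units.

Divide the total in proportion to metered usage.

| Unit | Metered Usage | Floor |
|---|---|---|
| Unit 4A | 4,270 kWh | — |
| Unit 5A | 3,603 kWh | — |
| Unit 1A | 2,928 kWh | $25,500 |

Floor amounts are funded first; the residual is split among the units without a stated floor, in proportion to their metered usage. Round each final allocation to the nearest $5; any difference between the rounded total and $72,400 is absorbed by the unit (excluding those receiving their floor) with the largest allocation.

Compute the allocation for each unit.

Unit 4A: $25,435 | Unit 5A: $21,465 | Unit 1A: $25,500

Fund the minimums — Unit 1A $25,500. Residual $46,900.
Residual split over remaining metered usage 7,873: Unit 4A 25,436.68 → $25,435; Unit 5A 21,463.32 → $21,465.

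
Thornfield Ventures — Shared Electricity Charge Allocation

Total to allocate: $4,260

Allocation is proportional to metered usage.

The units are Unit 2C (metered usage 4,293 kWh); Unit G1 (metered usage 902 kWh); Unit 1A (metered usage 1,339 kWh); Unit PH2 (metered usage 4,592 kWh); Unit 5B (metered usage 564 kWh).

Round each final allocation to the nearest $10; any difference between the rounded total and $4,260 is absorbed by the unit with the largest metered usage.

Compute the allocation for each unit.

Sum of metered usage: 4,293 + 902 + 1,339 + 4,592 + 564 = 11,690.
Pro-rata amounts: Unit 2C 1,564.43; Unit G1 328.70; Unit 1A 487.95; Unit PH2 1,673.39; Unit 5B 205.53.
At nearest $10: Unit 2C $1,560; Unit G1 $330; Unit 1A $490; Unit PH2 $1,670; Unit 5B $210. Sum = $4,260.
Rounded total matches; no reconciliation needed.

Unit 2C: $1,560 | Unit G1: $330 | Unit 1A: $490 | Unit PH2: $1,670 | Unit 5B: $210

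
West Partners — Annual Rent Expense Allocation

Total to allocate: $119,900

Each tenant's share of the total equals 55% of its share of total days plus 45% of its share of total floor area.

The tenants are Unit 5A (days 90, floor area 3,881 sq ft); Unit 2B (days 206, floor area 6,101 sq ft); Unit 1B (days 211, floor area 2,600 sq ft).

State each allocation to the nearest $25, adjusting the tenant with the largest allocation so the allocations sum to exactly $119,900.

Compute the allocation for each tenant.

Unit 5A: $28,350 | Unit 2B: $52,950 | Unit 1B: $38,600

Totals — days 507, floor area 12,582.
Composite weights (55% days + 45% floor area): Unit 5A 0.2364; Unit 2B 0.4417; Unit 1B 0.3219.
Raw shares: Unit 5A 28,348.98; Unit 2B 52,956.95; Unit 1B 38,594.07.
After rounding ($25): Unit 5A $28,350; Unit 2B $52,950; Unit 1B $38,600. Sum = $119,900.
Sum already equals the total — no adjustment.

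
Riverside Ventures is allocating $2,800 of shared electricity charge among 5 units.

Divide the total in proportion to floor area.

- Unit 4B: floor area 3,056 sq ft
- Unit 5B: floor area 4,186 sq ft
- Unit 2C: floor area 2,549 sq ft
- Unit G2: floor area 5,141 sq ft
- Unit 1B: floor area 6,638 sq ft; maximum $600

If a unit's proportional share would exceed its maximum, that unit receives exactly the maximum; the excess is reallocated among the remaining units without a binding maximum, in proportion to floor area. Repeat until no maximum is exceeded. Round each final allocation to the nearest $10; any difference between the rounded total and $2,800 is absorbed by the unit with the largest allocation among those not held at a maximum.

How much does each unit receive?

Unit 4B: $450; Unit 5B: $620; Unit 2C: $380; Unit G2: $750; Unit 1B: $600

Floor area total: 21,570.
Pro-rata shares before constraints: Unit 4B 396.70; Unit 5B 543.38; Unit 2C 330.89; Unit G2 667.35; Unit 1B 861.68.
Held at cap: Unit 1B ($600); residual $2,200 reallocated over remaining floor area 14,932.
Redistributed shares: Unit 4B 450.25 → $450; Unit 5B 616.74 → $620; Unit 2C 375.56 → $380; Unit G2 757.45 → $760.
Rounding difference −$10 applied to Unit G2 → $750.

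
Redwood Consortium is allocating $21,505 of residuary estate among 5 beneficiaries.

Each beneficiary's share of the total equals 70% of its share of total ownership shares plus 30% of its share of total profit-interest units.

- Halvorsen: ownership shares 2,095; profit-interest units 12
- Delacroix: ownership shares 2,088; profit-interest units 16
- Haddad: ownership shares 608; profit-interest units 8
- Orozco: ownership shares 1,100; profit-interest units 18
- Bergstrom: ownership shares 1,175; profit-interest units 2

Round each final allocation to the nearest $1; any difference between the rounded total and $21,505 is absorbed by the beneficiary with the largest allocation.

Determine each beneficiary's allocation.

Halvorsen: $5,846 | Delacroix: $6,291 | Haddad: $2,217 | Orozco: $4,417 | Bergstrom: $2,734

Ownership shares total 7,066; profit-interest units total 56.
Composite weights (70% ownership shares + 30% profit-interest units): Halvorsen 0.2718; Delacroix 0.2926; Haddad 0.1031; Orozco 0.2054; Bergstrom 0.1271.
Raw shares: Halvorsen 5,845.68; Delacroix 6,291.59; Haddad 2,216.93; Orozco 4,417.15; Bergstrom 2,733.65.
Rounded to nearest $1: Halvorsen $5,846; Delacroix $6,292; Haddad $2,217; Orozco $4,417; Bergstrom $2,734. Sum = $21,506.
Difference $21,505 − $21,506 = −$1 applied to largest allocation (Delacroix): Delacroix becomes $6,291.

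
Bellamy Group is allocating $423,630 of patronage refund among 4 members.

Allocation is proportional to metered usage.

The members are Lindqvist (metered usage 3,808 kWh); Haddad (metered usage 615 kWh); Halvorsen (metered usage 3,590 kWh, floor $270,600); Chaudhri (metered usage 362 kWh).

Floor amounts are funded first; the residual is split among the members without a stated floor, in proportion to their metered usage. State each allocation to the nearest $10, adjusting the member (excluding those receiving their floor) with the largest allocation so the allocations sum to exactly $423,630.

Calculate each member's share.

Lindqvist: $121,780 | Haddad: $19,670 | Halvorsen: $270,600 | Chaudhri: $11,580

Guaranteed amounts: Halvorsen $270,600. Balance $153,030.
Balance split over remaining metered usage 4,785: Lindqvist 121,784.38 → $121,780; Haddad 19,668.43 → $19,670; Chaudhri 11,577.19 → $11,580.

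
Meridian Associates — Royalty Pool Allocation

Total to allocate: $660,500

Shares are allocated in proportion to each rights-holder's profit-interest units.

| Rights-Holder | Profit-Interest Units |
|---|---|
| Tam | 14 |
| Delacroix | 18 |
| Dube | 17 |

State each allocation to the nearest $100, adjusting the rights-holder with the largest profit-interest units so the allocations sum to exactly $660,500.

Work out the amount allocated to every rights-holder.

Tam: $188,700 · Delacroix: $242,600 · Dube: $229,200

Combined profit-interest units = 14 + 18 + 17 = 49.
Unrounded shares: Tam 188,714.29; Delacroix 242,632.65; Dube 229,153.06.
At nearest $100: Tam $188,700; Delacroix $242,600; Dube $229,200. Sum = $660,500.
Rounded total matches; no reconciliation needed.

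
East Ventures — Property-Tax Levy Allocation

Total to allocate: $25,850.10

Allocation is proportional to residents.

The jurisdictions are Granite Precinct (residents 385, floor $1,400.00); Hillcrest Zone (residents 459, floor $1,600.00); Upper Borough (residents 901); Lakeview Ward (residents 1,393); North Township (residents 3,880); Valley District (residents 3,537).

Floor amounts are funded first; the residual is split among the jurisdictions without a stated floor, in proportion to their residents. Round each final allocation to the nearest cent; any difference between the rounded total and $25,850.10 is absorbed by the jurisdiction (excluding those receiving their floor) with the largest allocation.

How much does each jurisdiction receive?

Granite Precinct: $1,400.00 | Hillcrest Zone: $1,600.00 | Upper Borough: $2,120.06 | Lakeview Ward: $3,277.75 | North Township: $9,129.69 | Valley District: $8,322.60

Fund the minimums — Granite Precinct $1,400.00; Hillcrest Zone $1,600.00. Residual $22,850.10.
Residual split over remaining residents 9,711: Upper Borough 2,120.0639 → $2,120.06; Lakeview Ward 3,277.7458 → $3,277.75; North Township 9,129.6867 → $9,129.69; Valley District 8,322.6036 → $8,322.60.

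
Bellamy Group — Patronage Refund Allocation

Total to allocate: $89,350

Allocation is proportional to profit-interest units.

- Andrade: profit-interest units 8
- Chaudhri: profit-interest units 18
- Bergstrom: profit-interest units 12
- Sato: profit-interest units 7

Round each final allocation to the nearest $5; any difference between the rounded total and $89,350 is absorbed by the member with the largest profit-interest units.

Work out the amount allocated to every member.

Andrade: $15,885 | Chaudhri: $35,740 | Bergstrom: $23,825 | Sato: $13,900

Profit-interest units total: 8 + 18 + 12 + 7 = 45.
Proportional shares: Andrade 15,884.44; Chaudhri 35,740.00; Bergstrom 23,826.67; Sato 13,898.89.
After rounding ($5): Andrade $15,885; Chaudhri $35,740; Bergstrom $23,825; Sato $13,900. Sum = $89,350.
No rounding difference to absorb.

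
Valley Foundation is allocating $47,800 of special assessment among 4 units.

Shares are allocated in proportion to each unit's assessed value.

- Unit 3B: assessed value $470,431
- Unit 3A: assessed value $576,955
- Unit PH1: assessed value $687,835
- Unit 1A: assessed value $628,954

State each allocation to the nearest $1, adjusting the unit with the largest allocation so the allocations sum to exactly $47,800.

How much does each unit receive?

Unit 3B: $9,511 | Unit 3A: $11,665 | Unit PH1: $13,908 | Unit 1A: $12,716

Combined assessed value = 2,364,175.
Proportional shares: Unit 3B 470,431/2,364,175 × $47,800 = 9,511.39; Unit 3A 576,955/2,364,175 × $47,800 = 11,665.15; Unit PH1 687,835/2,364,175 × $47,800 = 13,906.97; Unit 1A 628,954/2,364,175 × $47,800 = 12,716.49.
After rounding ($1): Unit 3B $9,511; Unit 3A $11,665; Unit PH1 $13,907; Unit 1A $12,716. Sum = $47,799.
Difference $47,800 − $47,799 = +$1 applied to largest allocation (Unit PH1): Unit PH1 becomes $13,908.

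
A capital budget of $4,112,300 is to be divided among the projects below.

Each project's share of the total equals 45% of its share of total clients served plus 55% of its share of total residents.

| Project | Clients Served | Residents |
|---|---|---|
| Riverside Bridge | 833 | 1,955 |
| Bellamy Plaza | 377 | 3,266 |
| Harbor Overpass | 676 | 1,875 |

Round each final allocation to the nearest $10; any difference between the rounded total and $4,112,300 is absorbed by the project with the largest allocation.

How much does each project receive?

Riverside Bridge: $1,440,470 | Bellamy Plaza: $1,410,910 | Harbor Overpass: $1,260,920

Clients served total 1,886; residents total 7,096.
Blended shares (45% clients served + 55% residents): Riverside Bridge 0.3503; Bellamy Plaza 0.3431; Harbor Overpass 0.3066.
Proportional shares: Riverside Bridge 1,440,468.81; Bellamy Plaza 1,410,909.14; Harbor Overpass 1,260,922.05.
Rounded to nearest $10: Riverside Bridge $1,440,470; Bellamy Plaza $1,410,910; Harbor Overpass $1,260,920. Sum = $4,112,300.
Rounded total matches; no reconciliation needed.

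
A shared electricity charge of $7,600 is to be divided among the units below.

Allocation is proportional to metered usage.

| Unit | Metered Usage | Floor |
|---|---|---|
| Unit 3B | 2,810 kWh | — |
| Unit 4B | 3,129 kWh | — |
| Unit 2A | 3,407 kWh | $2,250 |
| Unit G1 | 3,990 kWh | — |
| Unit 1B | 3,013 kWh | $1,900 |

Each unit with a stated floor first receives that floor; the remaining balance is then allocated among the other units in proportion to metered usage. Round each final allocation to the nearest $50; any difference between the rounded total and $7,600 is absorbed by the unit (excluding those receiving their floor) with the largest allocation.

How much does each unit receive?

Guaranteed amounts: Unit 2A $2,250; Unit 1B $1,900. Remaining pool $3,450.
Remaining pool split over remaining metered usage 9,929: Unit 3B 976.38 → $1,000; Unit 4B 1,087.22 → $1,100; Unit G1 1,386.39 → $1,400.
Rounding difference −$50 applied to Unit G1 → $1,350.

Unit 3B: $1,000 | Unit 4B: $1,100 | Unit 2A: $2,250 | Unit G1: $1,350 | Unit 1B: $1,900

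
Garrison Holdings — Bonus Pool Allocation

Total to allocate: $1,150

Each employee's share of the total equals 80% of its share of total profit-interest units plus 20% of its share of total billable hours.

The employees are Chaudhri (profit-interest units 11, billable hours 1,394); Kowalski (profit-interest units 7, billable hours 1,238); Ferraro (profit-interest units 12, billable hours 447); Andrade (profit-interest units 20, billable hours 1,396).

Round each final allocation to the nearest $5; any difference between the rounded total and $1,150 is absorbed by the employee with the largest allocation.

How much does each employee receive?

Profit-interest units total 50; billable hours total 4,475.
Blended shares (80% profit-interest units + 20% billable hours): Chaudhri 0.2383; Kowalski 0.1673; Ferraro 0.2120; Andrade 0.3824.
Raw shares: Chaudhri 274.05; Kowalski 192.43; Ferraro 243.77; Andrade 439.75.
Rounded to nearest $5: Chaudhri $275; Kowalski $190; Ferraro $245; Andrade $440. Sum = $1,150.
Rounded total matches; no reconciliation needed.

Chaudhri: $275 · Kowalski: $190 · Ferraro: $245 · Andrade: $440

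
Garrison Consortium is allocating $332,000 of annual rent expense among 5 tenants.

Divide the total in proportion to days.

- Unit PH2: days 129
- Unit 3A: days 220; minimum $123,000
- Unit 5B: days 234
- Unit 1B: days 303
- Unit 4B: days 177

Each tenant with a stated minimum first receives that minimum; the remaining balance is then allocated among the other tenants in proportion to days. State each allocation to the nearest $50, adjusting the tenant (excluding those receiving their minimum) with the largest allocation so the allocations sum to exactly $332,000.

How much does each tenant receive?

Unit PH2: $32,000 · Unit 3A: $123,000 · Unit 5B: $58,000 · Unit 1B: $75,100 · Unit 4B: $43,900

Fund the minimums — Unit 3A $123,000. Residual $209,000.
Residual split over remaining days 843: Unit PH2 31,982.21 → $32,000; Unit 5B 58,014.23 → $58,000; Unit 1B 75,121.00 → $75,100; Unit 4B 43,882.56 → $43,900.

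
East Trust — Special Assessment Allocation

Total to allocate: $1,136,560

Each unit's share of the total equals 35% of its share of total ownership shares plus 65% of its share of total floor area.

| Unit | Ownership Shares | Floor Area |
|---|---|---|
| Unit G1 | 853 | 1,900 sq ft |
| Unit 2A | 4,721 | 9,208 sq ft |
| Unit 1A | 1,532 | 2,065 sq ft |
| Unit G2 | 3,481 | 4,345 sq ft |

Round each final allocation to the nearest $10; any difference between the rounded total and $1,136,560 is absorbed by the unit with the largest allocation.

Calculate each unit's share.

Ownership shares total 10,587; floor area total 17,518.
Composite weights (35% ownership shares + 65% floor area): Unit G1 0.0987; Unit 2A 0.4977; Unit 1A 0.1273; Unit G2 0.2763.
Raw shares: Unit G1 112,176.87; Unit 2A 565,703.98; Unit 1A 144,647.96; Unit G2 314,031.19.
At nearest $10: Unit G1 $112,180; Unit 2A $565,700; Unit 1A $144,650; Unit G2 $314,030. Sum = $1,136,560.
Sum already equals the total — no adjustment.

Unit G1: $112,180 · Unit 2A: $565,700 · Unit 1A: $144,650 · Unit G2: $314,030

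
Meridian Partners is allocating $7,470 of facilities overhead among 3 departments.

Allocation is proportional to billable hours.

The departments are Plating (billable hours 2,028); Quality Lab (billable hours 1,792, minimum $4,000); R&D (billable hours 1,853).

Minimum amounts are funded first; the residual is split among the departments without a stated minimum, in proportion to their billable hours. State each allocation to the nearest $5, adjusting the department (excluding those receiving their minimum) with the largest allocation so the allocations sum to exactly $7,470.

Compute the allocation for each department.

Minimums first: Quality Lab $4,000. Residual $3,470.
Residual split over remaining billable hours 3,881: Plating 1,813.23 → $1,815; R&D 1,656.77 → $1,655.

Plating: $1,815 | Quality Lab: $4,000 | R&D: $1,655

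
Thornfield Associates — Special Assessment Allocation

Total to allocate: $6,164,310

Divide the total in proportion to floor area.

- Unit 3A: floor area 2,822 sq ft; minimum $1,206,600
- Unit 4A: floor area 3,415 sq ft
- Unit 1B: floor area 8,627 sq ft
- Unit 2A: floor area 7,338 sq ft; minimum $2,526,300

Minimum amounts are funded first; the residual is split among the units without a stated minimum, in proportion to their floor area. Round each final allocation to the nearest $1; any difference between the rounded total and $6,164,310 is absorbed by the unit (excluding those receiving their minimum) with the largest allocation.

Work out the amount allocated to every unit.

Guaranteed amounts: Unit 3A $1,206,600; Unit 2A $2,526,300. Remaining pool $2,431,410.
Remaining pool split over remaining floor area 12,042: Unit 4A 689,525.42 → $689,525; Unit 1B 1,741,884.58 → $1,741,885.

Unit 3A: $1,206,600 | Unit 4A: $689,525 | Unit 1B: $1,741,885 | Unit 2A: $2,526,300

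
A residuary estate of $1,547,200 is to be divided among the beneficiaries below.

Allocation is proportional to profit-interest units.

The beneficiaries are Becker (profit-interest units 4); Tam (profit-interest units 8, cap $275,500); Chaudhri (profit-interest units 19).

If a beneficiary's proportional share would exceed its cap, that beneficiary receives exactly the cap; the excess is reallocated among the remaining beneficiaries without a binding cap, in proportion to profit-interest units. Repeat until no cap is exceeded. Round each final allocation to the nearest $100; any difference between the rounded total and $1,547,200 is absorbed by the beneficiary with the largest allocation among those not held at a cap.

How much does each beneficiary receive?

Becker: $221,200 | Tam: $275,500 | Chaudhri: $1,050,500

Sum of profit-interest units: 31.
Proportional shares (ignoring caps): Becker 199,638.71; Tam 399,277.42; Chaudhri 948,283.87.
Capped: Tam ($275,500); residual $1,271,700 reallocated over remaining profit-interest units 23.
Shares after redistribution: Becker 221,165.22 → $221,200; Chaudhri 1,050,534.78 → $1,050,500.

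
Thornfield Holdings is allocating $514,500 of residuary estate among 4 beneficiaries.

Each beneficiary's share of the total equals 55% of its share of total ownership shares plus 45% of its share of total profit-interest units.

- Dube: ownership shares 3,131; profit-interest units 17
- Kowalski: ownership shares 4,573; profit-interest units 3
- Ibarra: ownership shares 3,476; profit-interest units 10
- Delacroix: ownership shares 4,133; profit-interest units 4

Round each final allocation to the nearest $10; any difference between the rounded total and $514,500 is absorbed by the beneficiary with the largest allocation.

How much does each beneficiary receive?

Dube: $173,630; Kowalski: $104,930; Ibarra: $132,330; Delacroix: $103,610

Totals — ownership shares 15,313, profit-interest units 34.
Combined weights (55% ownership shares + 45% profit-interest units): Dube 0.3375; Kowalski 0.2040; Ibarra 0.2572; Delacroix 0.2014.
Raw shares: Dube 173,621.49; Kowalski 104,934.96; Ibarra 132,329.97; Delacroix 103,613.58.
Rounded to nearest $10: Dube $173,620; Kowalski $104,930; Ibarra $132,330; Delacroix $103,610. Sum = $514,490.
Difference $514,500 − $514,490 = +$10 applied to largest allocation (Dube): Dube becomes $173,630.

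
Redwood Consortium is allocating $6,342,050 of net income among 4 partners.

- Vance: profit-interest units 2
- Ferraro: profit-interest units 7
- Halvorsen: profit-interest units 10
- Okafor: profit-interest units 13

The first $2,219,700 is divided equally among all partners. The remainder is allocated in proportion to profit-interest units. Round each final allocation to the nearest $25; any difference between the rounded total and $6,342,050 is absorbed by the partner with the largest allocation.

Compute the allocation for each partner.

Equal tier: $2,219,700 ÷ 4 = $554,925 apiece.
Remainder $4,122,350 by profit-interest units (total 32): Vance 257,646.88 → $257,650; Ferraro 901,764.06 → $901,775; Halvorsen 1,288,234.38 → $1,288,225; Okafor 1,674,704.69 → $1,674,700.
Totals: Vance $554,925 + $257,650 = $812,575; Ferraro $554,925 + $901,775 = $1,456,700; Halvorsen $554,925 + $1,288,225 = $1,843,150; Okafor $554,925 + $1,674,700 = $2,229,625.

Vance: $812,575 · Ferraro: $1,456,700 · Halvorsen: $1,843,150 · Okafor: $2,229,625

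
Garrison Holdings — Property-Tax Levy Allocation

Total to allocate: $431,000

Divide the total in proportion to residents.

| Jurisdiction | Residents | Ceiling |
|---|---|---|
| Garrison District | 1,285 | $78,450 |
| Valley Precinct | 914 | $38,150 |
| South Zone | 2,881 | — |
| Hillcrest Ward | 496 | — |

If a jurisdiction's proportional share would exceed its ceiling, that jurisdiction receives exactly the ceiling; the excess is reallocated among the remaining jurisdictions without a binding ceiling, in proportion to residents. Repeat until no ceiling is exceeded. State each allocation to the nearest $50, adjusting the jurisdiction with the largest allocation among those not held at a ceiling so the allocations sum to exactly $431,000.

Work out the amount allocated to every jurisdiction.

Garrison District: $78,450 · Valley Precinct: $38,150 · South Zone: $268,200 · Hillcrest Ward: $46,200

Combined residents = 5,576.
Unconstrained shares: Garrison District 99,324.78; Valley Precinct 70,648.13; South Zone 222,688.49; Hillcrest Ward 38,338.59.
Cap binds for Garrison District ($78,450), Valley Precinct ($38,150); balance $314,400 reallocated over remaining residents 3,377.
Remaining shares: South Zone 268,222.21 → $268,200; Hillcrest Ward 46,177.79 → $46,200.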